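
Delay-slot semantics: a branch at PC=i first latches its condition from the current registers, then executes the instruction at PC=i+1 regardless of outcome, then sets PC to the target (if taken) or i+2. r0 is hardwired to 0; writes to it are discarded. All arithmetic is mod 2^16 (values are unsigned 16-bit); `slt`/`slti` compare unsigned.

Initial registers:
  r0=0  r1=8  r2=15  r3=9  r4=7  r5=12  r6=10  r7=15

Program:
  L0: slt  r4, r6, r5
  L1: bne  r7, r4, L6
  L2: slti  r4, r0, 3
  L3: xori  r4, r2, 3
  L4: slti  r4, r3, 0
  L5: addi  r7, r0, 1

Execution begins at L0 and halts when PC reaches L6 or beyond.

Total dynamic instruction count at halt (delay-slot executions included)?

#0 slt  r4, r6, r5 ; 0/8/15/9/1/12/10/15
#1 bne  r7, r4, L6 ; 0/8/15/9/1/12/10/15 ; →target
#2 slti  r4, r0, 3 ; 0/8/15/9/1/12/10/15

3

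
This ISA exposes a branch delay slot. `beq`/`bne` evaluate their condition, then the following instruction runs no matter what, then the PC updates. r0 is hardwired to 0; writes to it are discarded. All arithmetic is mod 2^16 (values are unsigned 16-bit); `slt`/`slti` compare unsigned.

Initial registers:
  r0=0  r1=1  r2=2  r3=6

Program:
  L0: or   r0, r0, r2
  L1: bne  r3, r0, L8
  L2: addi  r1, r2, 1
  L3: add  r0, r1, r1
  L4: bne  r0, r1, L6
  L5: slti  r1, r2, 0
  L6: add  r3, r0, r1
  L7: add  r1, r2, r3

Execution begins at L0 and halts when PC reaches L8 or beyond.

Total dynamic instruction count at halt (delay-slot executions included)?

3

#0 or   r0, r0, r2 ; 0/1/2/6
#1 bne  r3, r0, L8 ; 0/1/2/6 ; →target
#2 addi  r1, r2, 1 ; 0/3/2/6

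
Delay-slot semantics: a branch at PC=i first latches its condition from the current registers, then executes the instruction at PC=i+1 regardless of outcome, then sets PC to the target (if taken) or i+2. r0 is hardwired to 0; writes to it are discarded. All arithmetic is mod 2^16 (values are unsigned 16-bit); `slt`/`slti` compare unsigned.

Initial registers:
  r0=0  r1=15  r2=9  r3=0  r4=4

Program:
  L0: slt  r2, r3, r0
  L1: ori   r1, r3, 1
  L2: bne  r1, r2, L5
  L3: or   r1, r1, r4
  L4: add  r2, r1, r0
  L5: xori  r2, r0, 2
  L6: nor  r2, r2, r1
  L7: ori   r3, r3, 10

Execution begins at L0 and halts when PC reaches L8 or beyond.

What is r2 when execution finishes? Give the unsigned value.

  step pc=0: slt  r2, r3, r0  regs=(0,15,0,0,4)
  step pc=1: ori   r1, r3, 1  regs=(0,1,0,0,4)
  step pc=2: bne  r1, r2, L5  cond=T  regs=(0,1,0,0,4)
  step pc=3: or   r1, r1, r4  regs=(0,5,0,0,4)
  step pc=5: xori  r2, r0, 2  regs=(0,5,2,0,4)
  step pc=6: nor  r2, r2, r1  regs=(0,5,65528,0,4)
  step pc=7: ori   r3, r3, 10  regs=(0,5,65528,10,4)

65528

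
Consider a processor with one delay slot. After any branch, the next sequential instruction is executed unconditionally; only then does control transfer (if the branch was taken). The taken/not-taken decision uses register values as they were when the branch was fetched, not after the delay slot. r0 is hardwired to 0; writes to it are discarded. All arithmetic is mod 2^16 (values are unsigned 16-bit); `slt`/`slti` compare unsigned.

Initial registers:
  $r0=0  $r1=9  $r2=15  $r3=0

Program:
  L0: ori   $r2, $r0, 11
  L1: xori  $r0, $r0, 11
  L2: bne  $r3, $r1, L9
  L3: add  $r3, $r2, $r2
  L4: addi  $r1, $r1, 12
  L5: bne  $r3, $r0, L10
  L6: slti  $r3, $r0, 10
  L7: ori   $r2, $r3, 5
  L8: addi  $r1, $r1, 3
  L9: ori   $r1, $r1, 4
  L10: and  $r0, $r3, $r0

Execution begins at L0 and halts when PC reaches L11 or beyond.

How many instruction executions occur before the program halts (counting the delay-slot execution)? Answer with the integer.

  step pc=0: ori   $r2, $r0, 11  regs=(0,9,11,0)
  step pc=1: xori  $r0, $r0, 11  regs=(0,9,11,0)
  step pc=2: bne  $r3, $r1, L9  cond=T  regs=(0,9,11,0)
  step pc=3: add  $r3, $r2, $r2  regs=(0,9,11,22)
  step pc=9: ori   $r1, $r1, 4  regs=(0,13,11,22)
  step pc=10: and  $r0, $r3, $r0  regs=(0,13,11,22)

6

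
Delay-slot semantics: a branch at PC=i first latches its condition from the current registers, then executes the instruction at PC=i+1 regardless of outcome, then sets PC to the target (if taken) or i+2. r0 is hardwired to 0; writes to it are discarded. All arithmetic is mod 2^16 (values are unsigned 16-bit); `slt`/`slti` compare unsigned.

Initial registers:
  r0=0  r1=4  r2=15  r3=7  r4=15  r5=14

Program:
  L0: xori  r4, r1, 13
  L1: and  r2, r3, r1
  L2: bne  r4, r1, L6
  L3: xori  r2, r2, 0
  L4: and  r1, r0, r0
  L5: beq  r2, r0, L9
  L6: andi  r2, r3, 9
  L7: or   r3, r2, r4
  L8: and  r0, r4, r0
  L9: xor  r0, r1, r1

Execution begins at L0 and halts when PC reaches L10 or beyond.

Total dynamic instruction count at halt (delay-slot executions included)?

8

PC=0  xori  r4, r1, 13       | r0=0 r1=4 r2=15 r3=7 r4=9 r5=14
PC=1  and  r2, r3, r1        | r0=0 r1=4 r2=4 r3=7 r4=9 r5=14
PC=2  bne  r4, r1, L6        | r0=0 r1=4 r2=4 r3=7 r4=9 r5=14  [TAKEN]
PC=3  xori  r2, r2, 0        | r0=0 r1=4 r2=4 r3=7 r4=9 r5=14
PC=6  andi  r2, r3, 9        | r0=0 r1=4 r2=1 r3=7 r4=9 r5=14
PC=7  or   r3, r2, r4        | r0=0 r1=4 r2=1 r3=9 r4=9 r5=14
PC=8  and  r0, r4, r0        | r0=0 r1=4 r2=1 r3=9 r4=9 r5=14
PC=9  xor  r0, r1, r1        | r0=0 r1=4 r2=1 r3=9 r4=9 r5=14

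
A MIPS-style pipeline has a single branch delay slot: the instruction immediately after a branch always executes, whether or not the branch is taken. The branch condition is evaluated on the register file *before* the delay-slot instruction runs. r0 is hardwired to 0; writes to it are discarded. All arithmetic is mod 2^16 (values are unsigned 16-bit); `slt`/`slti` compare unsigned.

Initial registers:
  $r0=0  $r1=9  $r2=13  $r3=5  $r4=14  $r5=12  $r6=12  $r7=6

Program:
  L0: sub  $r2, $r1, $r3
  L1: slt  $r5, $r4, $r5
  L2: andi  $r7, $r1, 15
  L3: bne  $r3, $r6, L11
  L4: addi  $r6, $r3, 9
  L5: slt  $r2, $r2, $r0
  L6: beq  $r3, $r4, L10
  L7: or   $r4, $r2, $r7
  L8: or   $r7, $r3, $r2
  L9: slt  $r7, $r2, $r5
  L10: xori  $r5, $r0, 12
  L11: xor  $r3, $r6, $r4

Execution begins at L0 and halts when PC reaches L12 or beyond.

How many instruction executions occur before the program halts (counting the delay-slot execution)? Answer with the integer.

6

PC=0  sub  $r2, $r1, $r3     | $r0=0 $r1=9 $r2=4 $r3=5 $r4=14 $r5=12 $r6=12 $r7=6
PC=1  slt  $r5, $r4, $r5     | $r0=0 $r1=9 $r2=4 $r3=5 $r4=14 $r5=0 $r6=12 $r7=6
PC=2  andi  $r7, $r1, 15     | $r0=0 $r1=9 $r2=4 $r3=5 $r4=14 $r5=0 $r6=12 $r7=9
PC=3  bne  $r3, $r6, L11     | $r0=0 $r1=9 $r2=4 $r3=5 $r4=14 $r5=0 $r6=12 $r7=9  [TAKEN]
PC=4  addi  $r6, $r3, 9      | $r0=0 $r1=9 $r2=4 $r3=5 $r4=14 $r5=0 $r6=14 $r7=9
PC=11 xor  $r3, $r6, $r4     | $r0=0 $r1=9 $r2=4 $r3=0 $r4=14 $r5=0 $r6=14 $r7=9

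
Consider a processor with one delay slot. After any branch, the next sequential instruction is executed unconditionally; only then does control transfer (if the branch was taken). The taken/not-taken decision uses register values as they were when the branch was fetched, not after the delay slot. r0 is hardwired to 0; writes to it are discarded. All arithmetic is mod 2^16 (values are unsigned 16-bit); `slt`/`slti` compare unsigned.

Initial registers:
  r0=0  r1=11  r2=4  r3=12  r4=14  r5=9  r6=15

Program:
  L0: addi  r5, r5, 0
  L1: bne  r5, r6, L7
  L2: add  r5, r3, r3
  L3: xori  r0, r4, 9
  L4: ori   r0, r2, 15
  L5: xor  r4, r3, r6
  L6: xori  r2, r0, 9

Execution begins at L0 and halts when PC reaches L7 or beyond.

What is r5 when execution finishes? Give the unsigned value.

24

#0 addi  r5, r5, 0 ; 0/11/4/12/14/9/15
#1 bne  r5, r6, L7 ; 0/11/4/12/14/9/15 ; →target
#2 add  r5, r3, r3 ; 0/11/4/12/14/24/15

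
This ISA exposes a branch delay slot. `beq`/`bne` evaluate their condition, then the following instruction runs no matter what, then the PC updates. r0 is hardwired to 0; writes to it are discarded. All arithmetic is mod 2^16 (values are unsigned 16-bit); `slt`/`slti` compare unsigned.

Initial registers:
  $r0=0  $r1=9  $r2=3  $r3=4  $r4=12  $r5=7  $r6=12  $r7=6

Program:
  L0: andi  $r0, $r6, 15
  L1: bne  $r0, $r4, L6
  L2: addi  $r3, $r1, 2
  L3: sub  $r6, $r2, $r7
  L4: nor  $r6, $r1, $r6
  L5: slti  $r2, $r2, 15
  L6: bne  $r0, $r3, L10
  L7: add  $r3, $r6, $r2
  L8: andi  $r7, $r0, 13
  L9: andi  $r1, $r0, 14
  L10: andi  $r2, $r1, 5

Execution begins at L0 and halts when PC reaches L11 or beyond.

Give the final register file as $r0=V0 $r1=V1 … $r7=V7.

$r0=0 $r1=9 $r2=1 $r3=15 $r4=12 $r5=7 $r6=12 $r7=6

  step pc=0: andi  $r0, $r6, 15  regs=(0,9,3,4,12,7,12,6)
  step pc=1: bne  $r0, $r4, L6  cond=T  regs=(0,9,3,4,12,7,12,6)
  step pc=2: addi  $r3, $r1, 2  regs=(0,9,3,11,12,7,12,6)
  step pc=6: bne  $r0, $r3, L10  cond=T  regs=(0,9,3,11,12,7,12,6)
  step pc=7: add  $r3, $r6, $r2  regs=(0,9,3,15,12,7,12,6)
  step pc=10: andi  $r2, $r1, 5  regs=(0,9,1,15,12,7,12,6)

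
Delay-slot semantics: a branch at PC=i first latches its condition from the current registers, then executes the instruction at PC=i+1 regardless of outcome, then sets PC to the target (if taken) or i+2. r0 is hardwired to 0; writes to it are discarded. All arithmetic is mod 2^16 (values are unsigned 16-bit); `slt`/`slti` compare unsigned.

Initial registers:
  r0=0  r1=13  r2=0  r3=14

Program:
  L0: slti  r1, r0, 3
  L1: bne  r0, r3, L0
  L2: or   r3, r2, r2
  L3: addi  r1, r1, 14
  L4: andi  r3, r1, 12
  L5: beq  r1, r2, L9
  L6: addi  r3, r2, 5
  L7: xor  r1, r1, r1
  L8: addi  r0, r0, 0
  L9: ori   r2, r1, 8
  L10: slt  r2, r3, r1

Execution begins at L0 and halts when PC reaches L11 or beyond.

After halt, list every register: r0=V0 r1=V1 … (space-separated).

r0=0 r1=0 r2=0 r3=5

  step pc=0: slti  r1, r0, 3  regs=(0,1,0,14)
  step pc=1: bne  r0, r3, L0  cond=T  regs=(0,1,0,14)
  step pc=2: or   r3, r2, r2  regs=(0,1,0,0)
  step pc=0: slti  r1, r0, 3  regs=(0,1,0,0)
  step pc=1: bne  r0, r3, L0  cond=F  regs=(0,1,0,0)
  step pc=2: or   r3, r2, r2  regs=(0,1,0,0)
  step pc=3: addi  r1, r1, 14  regs=(0,15,0,0)
  step pc=4: andi  r3, r1, 12  regs=(0,15,0,12)
  step pc=5: beq  r1, r2, L9  cond=F  regs=(0,15,0,12)
  step pc=6: addi  r3, r2, 5  regs=(0,15,0,5)
  step pc=7: xor  r1, r1, r1  regs=(0,0,0,5)
  step pc=8: addi  r0, r0, 0  regs=(0,0,0,5)
  step pc=9: ori   r2, r1, 8  regs=(0,0,8,5)
  step pc=10: slt  r2, r3, r1  regs=(0,0,0,5)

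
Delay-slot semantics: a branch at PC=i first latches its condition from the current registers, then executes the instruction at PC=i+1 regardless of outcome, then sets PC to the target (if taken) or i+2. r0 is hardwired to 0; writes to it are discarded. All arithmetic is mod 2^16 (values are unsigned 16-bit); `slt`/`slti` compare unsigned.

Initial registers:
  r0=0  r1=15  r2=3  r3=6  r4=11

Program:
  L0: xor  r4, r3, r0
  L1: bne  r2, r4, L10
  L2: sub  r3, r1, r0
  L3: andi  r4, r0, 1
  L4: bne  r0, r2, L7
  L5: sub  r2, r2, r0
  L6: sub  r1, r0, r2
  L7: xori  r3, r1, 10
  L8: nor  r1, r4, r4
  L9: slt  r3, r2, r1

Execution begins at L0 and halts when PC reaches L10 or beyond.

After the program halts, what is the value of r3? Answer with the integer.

  step pc=0: xor  r4, r3, r0  regs=(0,15,3,6,6)
  step pc=1: bne  r2, r4, L10  cond=T  regs=(0,15,3,6,6)
  step pc=2: sub  r3, r1, r0  regs=(0,15,3,15,6)

15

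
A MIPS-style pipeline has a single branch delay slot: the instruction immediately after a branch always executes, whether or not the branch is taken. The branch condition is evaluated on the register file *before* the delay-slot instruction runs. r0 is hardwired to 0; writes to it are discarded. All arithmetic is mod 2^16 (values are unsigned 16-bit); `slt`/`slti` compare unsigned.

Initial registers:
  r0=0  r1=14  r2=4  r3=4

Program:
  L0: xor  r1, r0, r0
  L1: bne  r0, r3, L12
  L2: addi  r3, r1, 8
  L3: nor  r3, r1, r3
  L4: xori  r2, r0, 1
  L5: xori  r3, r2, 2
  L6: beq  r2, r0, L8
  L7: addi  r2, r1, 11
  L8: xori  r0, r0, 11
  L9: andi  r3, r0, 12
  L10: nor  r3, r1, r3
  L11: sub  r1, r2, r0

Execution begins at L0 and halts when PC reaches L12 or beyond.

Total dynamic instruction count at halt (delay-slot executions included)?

  step pc=0: xor  r1, r0, r0  regs=(0,0,4,4)
  step pc=1: bne  r0, r3, L12  cond=T  regs=(0,0,4,4)
  step pc=2: addi  r3, r1, 8  regs=(0,0,4,8)

3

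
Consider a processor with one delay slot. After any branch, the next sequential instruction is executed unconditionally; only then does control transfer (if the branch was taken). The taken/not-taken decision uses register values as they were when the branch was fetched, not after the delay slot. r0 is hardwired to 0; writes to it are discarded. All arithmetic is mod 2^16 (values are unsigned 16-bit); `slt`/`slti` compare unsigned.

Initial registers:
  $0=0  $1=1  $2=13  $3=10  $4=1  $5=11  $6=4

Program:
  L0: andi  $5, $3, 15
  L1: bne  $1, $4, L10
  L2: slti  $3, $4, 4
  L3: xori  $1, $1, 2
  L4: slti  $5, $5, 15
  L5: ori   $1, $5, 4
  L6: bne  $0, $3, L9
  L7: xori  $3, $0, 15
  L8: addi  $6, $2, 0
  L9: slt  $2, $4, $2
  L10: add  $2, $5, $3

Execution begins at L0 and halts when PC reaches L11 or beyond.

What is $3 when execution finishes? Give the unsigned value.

PC=0  andi  $5, $3, 15       | $0=0 $1=1 $2=13 $3=10 $4=1 $5=10 $6=4
PC=1  bne  $1, $4, L10       | $0=0 $1=1 $2=13 $3=10 $4=1 $5=10 $6=4  [not taken]
PC=2  slti  $3, $4, 4        | $0=0 $1=1 $2=13 $3=1 $4=1 $5=10 $6=4
PC=3  xori  $1, $1, 2        | $0=0 $1=3 $2=13 $3=1 $4=1 $5=10 $6=4
PC=4  slti  $5, $5, 15       | $0=0 $1=3 $2=13 $3=1 $4=1 $5=1 $6=4
PC=5  ori   $1, $5, 4        | $0=0 $1=5 $2=13 $3=1 $4=1 $5=1 $6=4
PC=6  bne  $0, $3, L9        | $0=0 $1=5 $2=13 $3=1 $4=1 $5=1 $6=4  [TAKEN]
PC=7  xori  $3, $0, 15       | $0=0 $1=5 $2=13 $3=15 $4=1 $5=1 $6=4
PC=9  slt  $2, $4, $2        | $0=0 $1=5 $2=1 $3=15 $4=1 $5=1 $6=4
PC=10 add  $2, $5, $3        | $0=0 $1=5 $2=16 $3=15 $4=1 $5=1 $6=4

15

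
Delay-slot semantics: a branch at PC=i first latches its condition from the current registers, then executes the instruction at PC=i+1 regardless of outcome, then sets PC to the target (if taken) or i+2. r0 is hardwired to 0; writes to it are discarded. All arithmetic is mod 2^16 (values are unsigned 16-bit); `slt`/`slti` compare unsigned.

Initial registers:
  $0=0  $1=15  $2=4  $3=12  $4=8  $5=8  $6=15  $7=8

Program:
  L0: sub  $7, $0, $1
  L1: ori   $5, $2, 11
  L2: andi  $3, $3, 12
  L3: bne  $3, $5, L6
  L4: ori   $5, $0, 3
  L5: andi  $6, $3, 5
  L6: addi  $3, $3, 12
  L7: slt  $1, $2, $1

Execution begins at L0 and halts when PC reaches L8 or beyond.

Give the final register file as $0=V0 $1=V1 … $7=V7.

$0=0 $1=1 $2=4 $3=24 $4=8 $5=3 $6=15 $7=65521

[0] sub  $7, $0, $1  →  {$0:0, $1:15, $2:4, $3:12, $4:8, $5:8, $6:15, $7:65521}
[1] ori   $5, $2, 11  →  {$0:0, $1:15, $2:4, $3:12, $4:8, $5:15, $6:15, $7:65521}
[2] andi  $3, $3, 12  →  {$0:0, $1:15, $2:4, $3:12, $4:8, $5:15, $6:15, $7:65521}
[3] bne  $3, $5, L6  →  {$0:0, $1:15, $2:4, $3:12, $4:8, $5:15, $6:15, $7:65521}  ⟨branch taken⟩
[4] ori   $5, $0, 3  →  {$0:0, $1:15, $2:4, $3:12, $4:8, $5:3, $6:15, $7:65521}
[6] addi  $3, $3, 12  →  {$0:0, $1:15, $2:4, $3:24, $4:8, $5:3, $6:15, $7:65521}
[7] slt  $1, $2, $1  →  {$0:0, $1:1, $2:4, $3:24, $4:8, $5:3, $6:15, $7:65521}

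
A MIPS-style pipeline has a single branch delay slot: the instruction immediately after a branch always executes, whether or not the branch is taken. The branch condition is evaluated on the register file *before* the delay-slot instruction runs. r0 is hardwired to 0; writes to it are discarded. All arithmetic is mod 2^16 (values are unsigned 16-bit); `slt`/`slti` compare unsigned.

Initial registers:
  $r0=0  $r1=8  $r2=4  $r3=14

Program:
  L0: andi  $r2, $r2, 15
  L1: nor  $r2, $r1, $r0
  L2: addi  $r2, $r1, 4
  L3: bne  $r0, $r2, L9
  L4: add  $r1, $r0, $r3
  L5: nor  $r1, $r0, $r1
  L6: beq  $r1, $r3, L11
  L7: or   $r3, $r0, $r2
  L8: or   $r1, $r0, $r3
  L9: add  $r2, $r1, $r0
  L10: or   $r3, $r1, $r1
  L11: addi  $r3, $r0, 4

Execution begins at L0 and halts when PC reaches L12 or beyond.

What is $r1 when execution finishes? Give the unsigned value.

14

  step pc=0: andi  $r2, $r2, 15  regs=(0,8,4,14)
  step pc=1: nor  $r2, $r1, $r0  regs=(0,8,65527,14)
  step pc=2: addi  $r2, $r1, 4  regs=(0,8,12,14)
  step pc=3: bne  $r0, $r2, L9  cond=T  regs=(0,8,12,14)
  step pc=4: add  $r1, $r0, $r3  regs=(0,14,12,14)
  step pc=9: add  $r2, $r1, $r0  regs=(0,14,14,14)
  step pc=10: or   $r3, $r1, $r1  regs=(0,14,14,14)
  step pc=11: addi  $r3, $r0, 4  regs=(0,14,14,4)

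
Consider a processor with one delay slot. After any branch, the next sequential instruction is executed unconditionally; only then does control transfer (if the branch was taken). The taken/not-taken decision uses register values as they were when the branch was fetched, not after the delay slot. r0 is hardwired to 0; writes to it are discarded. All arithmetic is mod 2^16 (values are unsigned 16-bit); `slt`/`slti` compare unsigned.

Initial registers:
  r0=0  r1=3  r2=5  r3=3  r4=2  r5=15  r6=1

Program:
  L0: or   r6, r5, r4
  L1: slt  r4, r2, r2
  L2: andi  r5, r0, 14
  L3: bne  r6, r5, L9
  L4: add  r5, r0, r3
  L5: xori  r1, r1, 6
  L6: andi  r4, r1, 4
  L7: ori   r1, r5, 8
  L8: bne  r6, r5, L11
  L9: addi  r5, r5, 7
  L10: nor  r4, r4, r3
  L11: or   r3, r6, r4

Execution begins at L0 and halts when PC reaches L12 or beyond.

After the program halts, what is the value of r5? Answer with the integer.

10

  step pc=0: or   r6, r5, r4  regs=(0,3,5,3,2,15,15)
  step pc=1: slt  r4, r2, r2  regs=(0,3,5,3,0,15,15)
  step pc=2: andi  r5, r0, 14  regs=(0,3,5,3,0,0,15)
  step pc=3: bne  r6, r5, L9  cond=T  regs=(0,3,5,3,0,0,15)
  step pc=4: add  r5, r0, r3  regs=(0,3,5,3,0,3,15)
  step pc=9: addi  r5, r5, 7  regs=(0,3,5,3,0,10,15)
  step pc=10: nor  r4, r4, r3  regs=(0,3,5,3,65532,10,15)
  step pc=11: or   r3, r6, r4  regs=(0,3,5,65535,65532,10,15)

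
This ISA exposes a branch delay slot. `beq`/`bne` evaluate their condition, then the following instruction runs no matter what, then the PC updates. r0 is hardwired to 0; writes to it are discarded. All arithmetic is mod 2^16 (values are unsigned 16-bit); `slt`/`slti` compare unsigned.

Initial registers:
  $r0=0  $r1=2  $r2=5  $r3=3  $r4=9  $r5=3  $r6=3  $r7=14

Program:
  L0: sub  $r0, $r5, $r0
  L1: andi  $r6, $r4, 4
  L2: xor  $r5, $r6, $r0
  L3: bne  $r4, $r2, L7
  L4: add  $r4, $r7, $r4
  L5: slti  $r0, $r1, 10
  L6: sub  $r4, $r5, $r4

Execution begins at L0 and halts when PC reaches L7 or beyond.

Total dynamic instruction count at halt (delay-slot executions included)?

5

  step pc=0: sub  $r0, $r5, $r0  regs=(0,2,5,3,9,3,3,14)
  step pc=1: andi  $r6, $r4, 4  regs=(0,2,5,3,9,3,0,14)
  step pc=2: xor  $r5, $r6, $r0  regs=(0,2,5,3,9,0,0,14)
  step pc=3: bne  $r4, $r2, L7  cond=T  regs=(0,2,5,3,9,0,0,14)
  step pc=4: add  $r4, $r7, $r4  regs=(0,2,5,3,23,0,0,14)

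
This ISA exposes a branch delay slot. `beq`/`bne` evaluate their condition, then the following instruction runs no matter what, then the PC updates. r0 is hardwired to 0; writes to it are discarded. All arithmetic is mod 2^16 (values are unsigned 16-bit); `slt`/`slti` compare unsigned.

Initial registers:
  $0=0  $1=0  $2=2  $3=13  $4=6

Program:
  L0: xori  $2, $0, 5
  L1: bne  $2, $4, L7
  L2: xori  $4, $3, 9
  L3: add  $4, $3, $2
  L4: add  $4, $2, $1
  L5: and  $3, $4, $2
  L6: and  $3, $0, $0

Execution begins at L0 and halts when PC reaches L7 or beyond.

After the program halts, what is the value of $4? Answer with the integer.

  step pc=0: xori  $2, $0, 5  regs=(0,0,5,13,6)
  step pc=1: bne  $2, $4, L7  cond=T  regs=(0,0,5,13,6)
  step pc=2: xori  $4, $3, 9  regs=(0,0,5,13,4)

4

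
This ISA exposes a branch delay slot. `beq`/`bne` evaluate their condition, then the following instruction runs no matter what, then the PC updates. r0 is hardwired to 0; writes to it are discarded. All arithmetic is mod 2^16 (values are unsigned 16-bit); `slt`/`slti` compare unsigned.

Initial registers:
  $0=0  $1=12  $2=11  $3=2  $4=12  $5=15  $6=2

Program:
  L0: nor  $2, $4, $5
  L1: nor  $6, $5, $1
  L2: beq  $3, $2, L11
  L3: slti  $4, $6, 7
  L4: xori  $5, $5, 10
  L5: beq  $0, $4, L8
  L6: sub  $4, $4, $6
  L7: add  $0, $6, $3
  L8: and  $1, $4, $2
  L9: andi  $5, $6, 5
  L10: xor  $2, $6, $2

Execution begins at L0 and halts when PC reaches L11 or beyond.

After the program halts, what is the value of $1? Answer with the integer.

[0] nor  $2, $4, $5  →  {$0:0, $1:12, $2:65520, $3:2, $4:12, $5:15, $6:2}
[1] nor  $6, $5, $1  →  {$0:0, $1:12, $2:65520, $3:2, $4:12, $5:15, $6:65520}
[2] beq  $3, $2, L11  →  {$0:0, $1:12, $2:65520, $3:2, $4:12, $5:15, $6:65520}  ⟨branch fallthrough⟩
[3] slti  $4, $6, 7  →  {$0:0, $1:12, $2:65520, $3:2, $4:0, $5:15, $6:65520}
[4] xori  $5, $5, 10  →  {$0:0, $1:12, $2:65520, $3:2, $4:0, $5:5, $6:65520}
[5] beq  $0, $4, L8  →  {$0:0, $1:12, $2:65520, $3:2, $4:0, $5:5, $6:65520}  ⟨branch taken⟩
[6] sub  $4, $4, $6  →  {$0:0, $1:12, $2:65520, $3:2, $4:16, $5:5, $6:65520}
[8] and  $1, $4, $2  →  {$0:0, $1:16, $2:65520, $3:2, $4:16, $5:5, $6:65520}
[9] andi  $5, $6, 5  →  {$0:0, $1:16, $2:65520, $3:2, $4:16, $5:0, $6:65520}
[10] xor  $2, $6, $2  →  {$0:0, $1:16, $2:0, $3:2, $4:16, $5:0, $6:65520}

16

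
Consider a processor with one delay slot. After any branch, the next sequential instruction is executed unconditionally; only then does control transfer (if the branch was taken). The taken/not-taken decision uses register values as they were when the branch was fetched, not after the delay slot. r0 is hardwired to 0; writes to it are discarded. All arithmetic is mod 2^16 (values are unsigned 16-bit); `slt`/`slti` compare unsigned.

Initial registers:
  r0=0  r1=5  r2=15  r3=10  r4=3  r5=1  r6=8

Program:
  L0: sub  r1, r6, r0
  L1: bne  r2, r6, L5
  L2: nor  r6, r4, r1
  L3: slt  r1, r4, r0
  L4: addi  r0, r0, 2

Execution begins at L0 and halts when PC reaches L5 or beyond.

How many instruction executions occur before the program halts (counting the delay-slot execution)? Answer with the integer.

#0 sub  r1, r6, r0 ; 0/8/15/10/3/1/8
#1 bne  r2, r6, L5 ; 0/8/15/10/3/1/8 ; →target
#2 nor  r6, r4, r1 ; 0/8/15/10/3/1/65524

3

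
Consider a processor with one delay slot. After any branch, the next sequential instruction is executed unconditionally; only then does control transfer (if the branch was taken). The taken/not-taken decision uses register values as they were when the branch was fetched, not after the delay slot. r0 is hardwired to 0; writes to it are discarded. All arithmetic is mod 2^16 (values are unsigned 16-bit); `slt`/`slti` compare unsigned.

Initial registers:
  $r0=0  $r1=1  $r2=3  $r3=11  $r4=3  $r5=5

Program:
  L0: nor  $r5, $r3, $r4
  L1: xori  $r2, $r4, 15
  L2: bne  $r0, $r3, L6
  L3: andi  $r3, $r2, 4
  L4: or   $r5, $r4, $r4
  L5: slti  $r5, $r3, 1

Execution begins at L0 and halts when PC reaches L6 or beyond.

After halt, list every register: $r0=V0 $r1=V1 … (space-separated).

$r0=0 $r1=1 $r2=12 $r3=4 $r4=3 $r5=65524

  step pc=0: nor  $r5, $r3, $r4  regs=(0,1,3,11,3,65524)
  step pc=1: xori  $r2, $r4, 15  regs=(0,1,12,11,3,65524)
  step pc=2: bne  $r0, $r3, L6  cond=T  regs=(0,1,12,11,3,65524)
  step pc=3: andi  $r3, $r2, 4  regs=(0,1,12,4,3,65524)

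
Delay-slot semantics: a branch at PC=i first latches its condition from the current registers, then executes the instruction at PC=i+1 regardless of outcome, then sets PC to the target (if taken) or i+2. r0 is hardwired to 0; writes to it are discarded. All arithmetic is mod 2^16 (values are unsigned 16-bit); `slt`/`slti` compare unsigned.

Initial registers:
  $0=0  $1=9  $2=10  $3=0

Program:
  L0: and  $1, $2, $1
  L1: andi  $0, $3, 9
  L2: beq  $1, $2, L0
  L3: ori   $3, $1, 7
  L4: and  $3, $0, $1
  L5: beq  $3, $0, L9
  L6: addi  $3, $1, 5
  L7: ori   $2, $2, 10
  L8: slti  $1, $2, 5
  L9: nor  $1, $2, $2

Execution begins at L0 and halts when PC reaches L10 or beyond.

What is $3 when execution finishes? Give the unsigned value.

13

[0] and  $1, $2, $1  →  {$0:0, $1:8, $2:10, $3:0}
[1] andi  $0, $3, 9  →  {$0:0, $1:8, $2:10, $3:0}
[2] beq  $1, $2, L0  →  {$0:0, $1:8, $2:10, $3:0}  ⟨branch fallthrough⟩
[3] ori   $3, $1, 7  →  {$0:0, $1:8, $2:10, $3:15}
[4] and  $3, $0, $1  →  {$0:0, $1:8, $2:10, $3:0}
[5] beq  $3, $0, L9  →  {$0:0, $1:8, $2:10, $3:0}  ⟨branch taken⟩
[6] addi  $3, $1, 5  →  {$0:0, $1:8, $2:10, $3:13}
[9] nor  $1, $2, $2  →  {$0:0, $1:65525, $2:10, $3:13}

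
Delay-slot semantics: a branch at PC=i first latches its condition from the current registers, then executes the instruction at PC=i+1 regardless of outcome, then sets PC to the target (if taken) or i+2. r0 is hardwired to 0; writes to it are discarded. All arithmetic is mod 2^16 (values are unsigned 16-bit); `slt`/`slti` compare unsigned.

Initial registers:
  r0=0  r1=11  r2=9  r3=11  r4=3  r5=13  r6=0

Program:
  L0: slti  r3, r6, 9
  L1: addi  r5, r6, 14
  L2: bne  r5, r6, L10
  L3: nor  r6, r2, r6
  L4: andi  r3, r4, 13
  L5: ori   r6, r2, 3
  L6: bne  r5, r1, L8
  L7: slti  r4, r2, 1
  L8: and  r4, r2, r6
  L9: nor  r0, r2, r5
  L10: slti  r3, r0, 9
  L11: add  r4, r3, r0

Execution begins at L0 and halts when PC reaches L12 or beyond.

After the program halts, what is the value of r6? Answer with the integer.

65526

[0] slti  r3, r6, 9  →  {r0:0, r1:11, r2:9, r3:1, r4:3, r5:13, r6:0}
[1] addi  r5, r6, 14  →  {r0:0, r1:11, r2:9, r3:1, r4:3, r5:14, r6:0}
[2] bne  r5, r6, L10  →  {r0:0, r1:11, r2:9, r3:1, r4:3, r5:14, r6:0}  ⟨branch taken⟩
[3] nor  r6, r2, r6  →  {r0:0, r1:11, r2:9, r3:1, r4:3, r5:14, r6:65526}
[10] slti  r3, r0, 9  →  {r0:0, r1:11, r2:9, r3:1, r4:3, r5:14, r6:65526}
[11] add  r4, r3, r0  →  {r0:0, r1:11, r2:9, r3:1, r4:1, r5:14, r6:65526}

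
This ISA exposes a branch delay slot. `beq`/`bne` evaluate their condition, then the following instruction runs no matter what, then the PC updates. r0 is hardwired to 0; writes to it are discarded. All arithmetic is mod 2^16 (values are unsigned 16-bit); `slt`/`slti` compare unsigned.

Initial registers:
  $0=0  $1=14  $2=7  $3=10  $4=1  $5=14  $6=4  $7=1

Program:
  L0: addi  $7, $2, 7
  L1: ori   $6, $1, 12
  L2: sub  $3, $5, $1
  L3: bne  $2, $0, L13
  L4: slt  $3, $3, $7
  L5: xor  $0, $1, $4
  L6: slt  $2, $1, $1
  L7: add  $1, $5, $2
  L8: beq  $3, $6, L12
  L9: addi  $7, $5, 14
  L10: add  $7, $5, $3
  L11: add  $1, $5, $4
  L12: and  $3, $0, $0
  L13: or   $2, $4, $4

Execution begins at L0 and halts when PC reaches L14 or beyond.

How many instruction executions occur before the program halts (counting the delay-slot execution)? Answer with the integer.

PC=0  addi  $7, $2, 7        | $0=0 $1=14 $2=7 $3=10 $4=1 $5=14 $6=4 $7=14
PC=1  ori   $6, $1, 12       | $0=0 $1=14 $2=7 $3=10 $4=1 $5=14 $6=14 $7=14
PC=2  sub  $3, $5, $1        | $0=0 $1=14 $2=7 $3=0 $4=1 $5=14 $6=14 $7=14
PC=3  bne  $2, $0, L13       | $0=0 $1=14 $2=7 $3=0 $4=1 $5=14 $6=14 $7=14  [TAKEN]
PC=4  slt  $3, $3, $7        | $0=0 $1=14 $2=7 $3=1 $4=1 $5=14 $6=14 $7=14
PC=13 or   $2, $4, $4        | $0=0 $1=14 $2=1 $3=1 $4=1 $5=14 $6=14 $7=14

6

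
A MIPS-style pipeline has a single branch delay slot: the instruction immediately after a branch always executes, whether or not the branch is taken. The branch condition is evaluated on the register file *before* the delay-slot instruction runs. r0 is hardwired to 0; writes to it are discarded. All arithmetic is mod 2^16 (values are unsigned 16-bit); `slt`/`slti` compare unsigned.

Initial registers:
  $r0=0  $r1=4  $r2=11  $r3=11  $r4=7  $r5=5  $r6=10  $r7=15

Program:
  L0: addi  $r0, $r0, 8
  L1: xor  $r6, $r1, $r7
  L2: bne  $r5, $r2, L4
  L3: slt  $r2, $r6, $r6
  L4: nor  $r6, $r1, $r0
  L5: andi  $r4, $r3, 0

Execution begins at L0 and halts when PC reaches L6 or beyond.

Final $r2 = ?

PC=0  addi  $r0, $r0, 8      | $r0=0 $r1=4 $r2=11 $r3=11 $r4=7 $r5=5 $r6=10 $r7=15
PC=1  xor  $r6, $r1, $r7     | $r0=0 $r1=4 $r2=11 $r3=11 $r4=7 $r5=5 $r6=11 $r7=15
PC=2  bne  $r5, $r2, L4      | $r0=0 $r1=4 $r2=11 $r3=11 $r4=7 $r5=5 $r6=11 $r7=15  [TAKEN]
PC=3  slt  $r2, $r6, $r6     | $r0=0 $r1=4 $r2=0 $r3=11 $r4=7 $r5=5 $r6=11 $r7=15
PC=4  nor  $r6, $r1, $r0     | $r0=0 $r1=4 $r2=0 $r3=11 $r4=7 $r5=5 $r6=65531 $r7=15
PC=5  andi  $r4, $r3, 0      | $r0=0 $r1=4 $r2=0 $r3=11 $r4=0 $r5=5 $r6=65531 $r7=15

0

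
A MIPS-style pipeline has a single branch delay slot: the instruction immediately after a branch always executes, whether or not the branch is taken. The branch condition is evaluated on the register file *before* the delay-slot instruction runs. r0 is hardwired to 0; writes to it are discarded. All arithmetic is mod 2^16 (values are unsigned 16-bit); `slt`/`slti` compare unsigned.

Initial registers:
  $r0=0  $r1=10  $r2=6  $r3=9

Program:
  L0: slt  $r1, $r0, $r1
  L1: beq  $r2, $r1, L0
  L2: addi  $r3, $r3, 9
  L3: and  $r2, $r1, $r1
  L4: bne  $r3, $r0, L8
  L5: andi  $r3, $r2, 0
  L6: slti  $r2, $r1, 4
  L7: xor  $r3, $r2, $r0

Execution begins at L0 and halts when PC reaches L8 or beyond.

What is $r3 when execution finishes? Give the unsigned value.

0

#0 slt  $r1, $r0, $r1 ; 0/1/6/9
#1 beq  $r2, $r1, L0 ; 0/1/6/9 ; →fallthru
#2 addi  $r3, $r3, 9 ; 0/1/6/18
#3 and  $r2, $r1, $r1 ; 0/1/1/18
#4 bne  $r3, $r0, L8 ; 0/1/1/18 ; →target
#5 andi  $r3, $r2, 0 ; 0/1/1/0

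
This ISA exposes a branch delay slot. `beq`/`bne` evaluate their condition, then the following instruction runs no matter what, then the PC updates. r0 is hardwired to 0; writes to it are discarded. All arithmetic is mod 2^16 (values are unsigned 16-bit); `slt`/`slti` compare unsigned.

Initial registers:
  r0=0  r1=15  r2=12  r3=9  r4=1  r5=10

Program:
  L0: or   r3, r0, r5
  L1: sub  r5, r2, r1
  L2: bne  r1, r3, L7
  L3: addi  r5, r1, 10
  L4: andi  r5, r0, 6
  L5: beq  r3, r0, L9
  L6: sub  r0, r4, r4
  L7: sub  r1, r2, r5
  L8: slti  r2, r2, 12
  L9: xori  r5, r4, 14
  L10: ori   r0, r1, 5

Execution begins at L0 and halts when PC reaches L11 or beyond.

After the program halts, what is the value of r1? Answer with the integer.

  step pc=0: or   r3, r0, r5  regs=(0,15,12,10,1,10)
  step pc=1: sub  r5, r2, r1  regs=(0,15,12,10,1,65533)
  step pc=2: bne  r1, r3, L7  cond=T  regs=(0,15,12,10,1,65533)
  step pc=3: addi  r5, r1, 10  regs=(0,15,12,10,1,25)
  step pc=7: sub  r1, r2, r5  regs=(0,65523,12,10,1,25)
  step pc=8: slti  r2, r2, 12  regs=(0,65523,0,10,1,25)
  step pc=9: xori  r5, r4, 14  regs=(0,65523,0,10,1,15)
  step pc=10: ori   r0, r1, 5  regs=(0,65523,0,10,1,15)

65523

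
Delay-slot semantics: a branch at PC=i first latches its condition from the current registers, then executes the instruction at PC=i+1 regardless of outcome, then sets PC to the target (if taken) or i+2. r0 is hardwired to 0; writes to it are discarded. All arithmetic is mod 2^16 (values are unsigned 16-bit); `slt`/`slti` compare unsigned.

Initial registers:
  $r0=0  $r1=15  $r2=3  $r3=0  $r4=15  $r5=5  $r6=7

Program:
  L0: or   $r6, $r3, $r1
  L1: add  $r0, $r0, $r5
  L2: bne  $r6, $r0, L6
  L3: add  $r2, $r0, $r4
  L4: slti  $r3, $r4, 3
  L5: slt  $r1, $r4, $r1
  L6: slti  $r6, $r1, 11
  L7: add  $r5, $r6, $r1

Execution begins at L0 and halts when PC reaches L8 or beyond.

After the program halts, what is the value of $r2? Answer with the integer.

15

#0 or   $r6, $r3, $r1 ; 0/15/3/0/15/5/15
#1 add  $r0, $r0, $r5 ; 0/15/3/0/15/5/15
#2 bne  $r6, $r0, L6 ; 0/15/3/0/15/5/15 ; →target
#3 add  $r2, $r0, $r4 ; 0/15/15/0/15/5/15
#6 slti  $r6, $r1, 11 ; 0/15/15/0/15/5/0
#7 add  $r5, $r6, $r1 ; 0/15/15/0/15/15/0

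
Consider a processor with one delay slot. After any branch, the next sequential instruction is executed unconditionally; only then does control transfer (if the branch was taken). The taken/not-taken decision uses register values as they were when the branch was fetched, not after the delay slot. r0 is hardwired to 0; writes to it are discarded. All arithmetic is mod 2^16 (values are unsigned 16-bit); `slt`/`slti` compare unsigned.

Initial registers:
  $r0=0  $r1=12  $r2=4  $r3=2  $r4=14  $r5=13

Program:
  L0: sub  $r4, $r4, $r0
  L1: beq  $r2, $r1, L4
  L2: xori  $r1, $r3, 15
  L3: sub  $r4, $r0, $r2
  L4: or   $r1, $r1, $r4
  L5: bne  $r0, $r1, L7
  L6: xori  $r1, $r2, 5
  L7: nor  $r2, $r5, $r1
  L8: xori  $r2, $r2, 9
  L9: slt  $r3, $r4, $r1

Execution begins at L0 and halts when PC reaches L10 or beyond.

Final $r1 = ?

1

  step pc=0: sub  $r4, $r4, $r0  regs=(0,12,4,2,14,13)
  step pc=1: beq  $r2, $r1, L4  cond=F  regs=(0,12,4,2,14,13)
  step pc=2: xori  $r1, $r3, 15  regs=(0,13,4,2,14,13)
  step pc=3: sub  $r4, $r0, $r2  regs=(0,13,4,2,65532,13)
  step pc=4: or   $r1, $r1, $r4  regs=(0,65533,4,2,65532,13)
  step pc=5: bne  $r0, $r1, L7  cond=T  regs=(0,65533,4,2,65532,13)
  step pc=6: xori  $r1, $r2, 5  regs=(0,1,4,2,65532,13)
  step pc=7: nor  $r2, $r5, $r1  regs=(0,1,65522,2,65532,13)
  step pc=8: xori  $r2, $r2, 9  regs=(0,1,65531,2,65532,13)
  step pc=9: slt  $r3, $r4, $r1  regs=(0,1,65531,0,65532,13)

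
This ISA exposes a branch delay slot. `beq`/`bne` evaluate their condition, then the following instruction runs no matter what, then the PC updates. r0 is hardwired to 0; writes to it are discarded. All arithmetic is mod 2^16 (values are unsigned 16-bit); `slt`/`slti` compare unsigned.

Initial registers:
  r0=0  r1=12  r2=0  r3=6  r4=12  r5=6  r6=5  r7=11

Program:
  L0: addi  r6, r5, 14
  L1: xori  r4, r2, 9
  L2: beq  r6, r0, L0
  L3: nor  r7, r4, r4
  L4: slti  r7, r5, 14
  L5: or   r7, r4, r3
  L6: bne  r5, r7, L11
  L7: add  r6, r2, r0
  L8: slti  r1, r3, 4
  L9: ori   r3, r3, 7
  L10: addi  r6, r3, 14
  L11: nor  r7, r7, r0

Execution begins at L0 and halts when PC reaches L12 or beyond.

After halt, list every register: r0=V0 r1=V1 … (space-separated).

  step pc=0: addi  r6, r5, 14  regs=(0,12,0,6,12,6,20,11)
  step pc=1: xori  r4, r2, 9  regs=(0,12,0,6,9,6,20,11)
  step pc=2: beq  r6, r0, L0  cond=F  regs=(0,12,0,6,9,6,20,11)
  step pc=3: nor  r7, r4, r4  regs=(0,12,0,6,9,6,20,65526)
  step pc=4: slti  r7, r5, 14  regs=(0,12,0,6,9,6,20,1)
  step pc=5: or   r7, r4, r3  regs=(0,12,0,6,9,6,20,15)
  step pc=6: bne  r5, r7, L11  cond=T  regs=(0,12,0,6,9,6,20,15)
  step pc=7: add  r6, r2, r0  regs=(0,12,0,6,9,6,0,15)
  step pc=11: nor  r7, r7, r0  regs=(0,12,0,6,9,6,0,65520)

r0=0 r1=12 r2=0 r3=6 r4=9 r5=6 r6=0 r7=65520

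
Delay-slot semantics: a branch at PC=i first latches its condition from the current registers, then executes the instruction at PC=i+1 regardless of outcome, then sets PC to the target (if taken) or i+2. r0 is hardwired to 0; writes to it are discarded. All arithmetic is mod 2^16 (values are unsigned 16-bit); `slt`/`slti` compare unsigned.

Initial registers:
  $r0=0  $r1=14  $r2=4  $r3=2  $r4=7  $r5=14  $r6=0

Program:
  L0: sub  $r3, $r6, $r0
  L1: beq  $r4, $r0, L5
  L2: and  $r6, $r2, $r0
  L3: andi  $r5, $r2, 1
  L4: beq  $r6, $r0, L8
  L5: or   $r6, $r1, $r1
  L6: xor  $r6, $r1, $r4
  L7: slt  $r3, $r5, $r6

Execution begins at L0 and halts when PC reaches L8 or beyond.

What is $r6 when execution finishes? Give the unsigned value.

  step pc=0: sub  $r3, $r6, $r0  regs=(0,14,4,0,7,14,0)
  step pc=1: beq  $r4, $r0, L5  cond=F  regs=(0,14,4,0,7,14,0)
  step pc=2: and  $r6, $r2, $r0  regs=(0,14,4,0,7,14,0)
  step pc=3: andi  $r5, $r2, 1  regs=(0,14,4,0,7,0,0)
  step pc=4: beq  $r6, $r0, L8  cond=T  regs=(0,14,4,0,7,0,0)
  step pc=5: or   $r6, $r1, $r1  regs=(0,14,4,0,7,0,14)

14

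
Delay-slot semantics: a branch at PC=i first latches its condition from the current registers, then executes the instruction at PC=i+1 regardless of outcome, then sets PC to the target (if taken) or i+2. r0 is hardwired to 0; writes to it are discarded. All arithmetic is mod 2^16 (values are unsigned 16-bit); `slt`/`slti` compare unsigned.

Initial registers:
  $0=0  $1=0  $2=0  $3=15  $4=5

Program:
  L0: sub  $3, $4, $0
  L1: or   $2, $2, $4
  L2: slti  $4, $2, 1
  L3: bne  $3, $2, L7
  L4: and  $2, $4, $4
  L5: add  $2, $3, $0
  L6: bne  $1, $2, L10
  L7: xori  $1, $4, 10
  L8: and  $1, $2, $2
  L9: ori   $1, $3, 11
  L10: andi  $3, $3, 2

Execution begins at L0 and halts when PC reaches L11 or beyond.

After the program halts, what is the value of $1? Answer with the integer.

10

PC=0  sub  $3, $4, $0        | $0=0 $1=0 $2=0 $3=5 $4=5
PC=1  or   $2, $2, $4        | $0=0 $1=0 $2=5 $3=5 $4=5
PC=2  slti  $4, $2, 1        | $0=0 $1=0 $2=5 $3=5 $4=0
PC=3  bne  $3, $2, L7        | $0=0 $1=0 $2=5 $3=5 $4=0  [not taken]
PC=4  and  $2, $4, $4        | $0=0 $1=0 $2=0 $3=5 $4=0
PC=5  add  $2, $3, $0        | $0=0 $1=0 $2=5 $3=5 $4=0
PC=6  bne  $1, $2, L10       | $0=0 $1=0 $2=5 $3=5 $4=0  [TAKEN]
PC=7  xori  $1, $4, 10       | $0=0 $1=10 $2=5 $3=5 $4=0
PC=10 andi  $3, $3, 2        | $0=0 $1=10 $2=5 $3=0 $4=0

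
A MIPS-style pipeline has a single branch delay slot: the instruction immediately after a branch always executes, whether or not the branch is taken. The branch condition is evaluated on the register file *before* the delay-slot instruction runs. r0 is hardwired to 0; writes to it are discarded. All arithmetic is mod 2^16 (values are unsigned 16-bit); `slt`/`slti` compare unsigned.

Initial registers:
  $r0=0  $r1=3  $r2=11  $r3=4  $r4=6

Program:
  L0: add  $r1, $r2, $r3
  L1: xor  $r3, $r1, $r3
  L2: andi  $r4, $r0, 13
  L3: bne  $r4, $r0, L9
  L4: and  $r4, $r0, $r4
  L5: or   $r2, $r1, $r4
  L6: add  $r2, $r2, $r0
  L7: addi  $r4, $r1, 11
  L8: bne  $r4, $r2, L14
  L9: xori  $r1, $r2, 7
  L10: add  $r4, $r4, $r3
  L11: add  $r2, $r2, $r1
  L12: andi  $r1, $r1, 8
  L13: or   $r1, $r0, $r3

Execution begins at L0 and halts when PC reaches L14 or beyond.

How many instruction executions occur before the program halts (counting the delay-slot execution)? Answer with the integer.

10

[0] add  $r1, $r2, $r3  →  {$r0:0, $r1:15, $r2:11, $r3:4, $r4:6}
[1] xor  $r3, $r1, $r3  →  {$r0:0, $r1:15, $r2:11, $r3:11, $r4:6}
[2] andi  $r4, $r0, 13  →  {$r0:0, $r1:15, $r2:11, $r3:11, $r4:0}
[3] bne  $r4, $r0, L9  →  {$r0:0, $r1:15, $r2:11, $r3:11, $r4:0}  ⟨branch fallthrough⟩
[4] and  $r4, $r0, $r4  →  {$r0:0, $r1:15, $r2:11, $r3:11, $r4:0}
[5] or   $r2, $r1, $r4  →  {$r0:0, $r1:15, $r2:15, $r3:11, $r4:0}
[6] add  $r2, $r2, $r0  →  {$r0:0, $r1:15, $r2:15, $r3:11, $r4:0}
[7] addi  $r4, $r1, 11  →  {$r0:0, $r1:15, $r2:15, $r3:11, $r4:26}
[8] bne  $r4, $r2, L14  →  {$r0:0, $r1:15, $r2:15, $r3:11, $r4:26}  ⟨branch taken⟩
[9] xori  $r1, $r2, 7  →  {$r0:0, $r1:8, $r2:15, $r3:11, $r4:26}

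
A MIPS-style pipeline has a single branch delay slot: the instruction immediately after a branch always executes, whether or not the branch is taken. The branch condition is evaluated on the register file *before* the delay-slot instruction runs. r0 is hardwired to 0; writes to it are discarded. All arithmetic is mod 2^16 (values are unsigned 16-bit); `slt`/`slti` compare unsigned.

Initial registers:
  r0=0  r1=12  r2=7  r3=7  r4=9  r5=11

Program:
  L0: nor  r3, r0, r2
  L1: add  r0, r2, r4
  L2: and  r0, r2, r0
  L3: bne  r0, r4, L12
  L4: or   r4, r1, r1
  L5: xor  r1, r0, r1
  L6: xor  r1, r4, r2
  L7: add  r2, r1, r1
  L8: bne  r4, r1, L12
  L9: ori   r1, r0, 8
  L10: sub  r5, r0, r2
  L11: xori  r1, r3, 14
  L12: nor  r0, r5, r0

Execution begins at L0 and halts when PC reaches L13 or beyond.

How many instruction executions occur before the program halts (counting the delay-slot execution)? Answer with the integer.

#0 nor  r3, r0, r2 ; 0/12/7/65528/9/11
#1 add  r0, r2, r4 ; 0/12/7/65528/9/11
#2 and  r0, r2, r0 ; 0/12/7/65528/9/11
#3 bne  r0, r4, L12 ; 0/12/7/65528/9/11 ; →target
#4 or   r4, r1, r1 ; 0/12/7/65528/12/11
#12 nor  r0, r5, r0 ; 0/12/7/65528/12/11

6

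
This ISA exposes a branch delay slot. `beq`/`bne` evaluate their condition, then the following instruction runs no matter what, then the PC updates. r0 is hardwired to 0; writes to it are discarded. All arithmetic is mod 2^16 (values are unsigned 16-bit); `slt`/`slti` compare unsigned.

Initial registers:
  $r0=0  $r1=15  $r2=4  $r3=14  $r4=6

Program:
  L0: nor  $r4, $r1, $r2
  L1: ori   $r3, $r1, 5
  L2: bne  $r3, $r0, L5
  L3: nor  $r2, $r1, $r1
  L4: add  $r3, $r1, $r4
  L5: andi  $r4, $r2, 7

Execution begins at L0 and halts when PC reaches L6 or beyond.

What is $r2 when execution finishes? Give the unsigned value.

65520

[0] nor  $r4, $r1, $r2  →  {$r0:0, $r1:15, $r2:4, $r3:14, $r4:65520}
[1] ori   $r3, $r1, 5  →  {$r0:0, $r1:15, $r2:4, $r3:15, $r4:65520}
[2] bne  $r3, $r0, L5  →  {$r0:0, $r1:15, $r2:4, $r3:15, $r4:65520}  ⟨branch taken⟩
[3] nor  $r2, $r1, $r1  →  {$r0:0, $r1:15, $r2:65520, $r3:15, $r4:65520}
[5] andi  $r4, $r2, 7  →  {$r0:0, $r1:15, $r2:65520, $r3:15, $r4:0}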